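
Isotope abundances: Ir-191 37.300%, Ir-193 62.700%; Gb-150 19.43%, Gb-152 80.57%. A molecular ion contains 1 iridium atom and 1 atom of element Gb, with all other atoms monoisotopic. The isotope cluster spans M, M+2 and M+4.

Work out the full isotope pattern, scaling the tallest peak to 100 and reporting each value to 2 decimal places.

Iridium pattern (n=1): 0.3730 : 0.6270
Element Gb pattern (n=1): 0.1943 : 0.8057
Convolve the two distributions (both contribute in 2-u steps):
  M: 0.3730×0.1943 = 0.072474
  M+2: 0.3730×0.8057 + 0.6270×0.1943 = 0.422352
  M+4: 0.6270×0.8057 = 0.505174
Scale to base peak (0.505174) = 100: 14.35 : 83.61 : 100.00

14.35 : 83.61 : 100.00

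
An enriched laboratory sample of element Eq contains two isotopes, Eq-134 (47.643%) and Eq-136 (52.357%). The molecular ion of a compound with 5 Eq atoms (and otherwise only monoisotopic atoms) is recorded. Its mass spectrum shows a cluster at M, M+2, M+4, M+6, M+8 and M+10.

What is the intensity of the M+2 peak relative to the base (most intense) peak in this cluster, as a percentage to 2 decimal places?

Term probabilities: M 0.0245, M+2 0.1349, M+4 0.2964, M+6 0.3258, M+8 0.1790, M+10 0.0393. Base peak = M+6.
P(M+6) = C(5,3) × 0.47643^2 × 0.52357^3 = 10 × 0.22698554 × 0.14352391 = 0.325779 (base)
P(M+2) = C(5,1) × 0.47643^4 × 0.52357^1 = 5 × 0.05152244 × 0.52357 = 0.134878
Relative intensity = 0.134878 / 0.325779 × 100 = 41.40

41.40%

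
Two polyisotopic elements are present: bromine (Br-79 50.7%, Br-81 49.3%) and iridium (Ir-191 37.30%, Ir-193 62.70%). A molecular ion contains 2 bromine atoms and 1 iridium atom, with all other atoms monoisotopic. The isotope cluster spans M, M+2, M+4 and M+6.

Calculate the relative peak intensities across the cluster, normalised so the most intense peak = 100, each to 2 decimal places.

Bromine pattern (n=2): 0.257049 : 0.499902 : 0.243049
Iridium pattern (n=1): 0.3730 : 0.6270
Convolve the two distributions (both contribute in 2-u steps):
  M: 0.257049×0.3730 = 0.095879
  M+2: 0.257049×0.6270 + 0.499902×0.3730 = 0.347633
  M+4: 0.499902×0.6270 + 0.243049×0.3730 = 0.404096
  M+6: 0.243049×0.6270 = 0.152392
Scale to base peak (0.404096) = 100: 23.73 : 86.03 : 100.00 : 37.71

23.73 : 86.03 : 100.00 : 37.71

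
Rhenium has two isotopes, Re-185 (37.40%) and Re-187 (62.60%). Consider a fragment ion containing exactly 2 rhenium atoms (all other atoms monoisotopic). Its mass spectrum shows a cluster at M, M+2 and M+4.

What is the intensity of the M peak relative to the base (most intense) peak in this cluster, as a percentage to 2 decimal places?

29.87%

(0.3740 + 0.6260)^2 gives M 0.1399, M+2 0.4682, M+4 0.3919; the largest is M+2.
P(M+2) = C(2,1) × 0.3740^1 × 0.6260^1 = 2 × 0.3740 × 0.6260 = 0.468248 (base)
P(M) = C(2,0) × 0.3740^2 × 0.6260^0 = 1 × 0.139876 × 1.0000 = 0.139876
Relative intensity = 0.139876 / 0.468248 × 100 = 29.87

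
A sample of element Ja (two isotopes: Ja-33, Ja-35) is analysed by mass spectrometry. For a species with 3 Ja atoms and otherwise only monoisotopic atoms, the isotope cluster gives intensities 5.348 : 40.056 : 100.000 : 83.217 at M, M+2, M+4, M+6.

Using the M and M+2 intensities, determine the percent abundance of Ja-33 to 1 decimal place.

28.6%

Let p = fractional abundance of Ja-33. I(M+2)/I(M) = [C(3,1)·p^2·(1−p)] / p^3 = 3·(1−p)/p = 40.056/5.348 = 7.4899
(1−p)/p = 7.4899/3 = 2.4966  ⇒  p = 1/(1 + 2.4966) = 0.2860
Ja-33: 28.6%, Ja-35: 71.4%.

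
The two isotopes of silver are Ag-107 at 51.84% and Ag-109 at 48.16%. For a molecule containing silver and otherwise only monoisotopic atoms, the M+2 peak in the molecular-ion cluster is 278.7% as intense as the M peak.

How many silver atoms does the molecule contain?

3

With n Ag atoms, P(M+2)/P(M) = C(n,1)·p^(n−1)q / p^n = n·q/p = n · 0.4816/0.5184.
n = 2.787 × 0.5184/0.4816 = 3.00 ≈ 3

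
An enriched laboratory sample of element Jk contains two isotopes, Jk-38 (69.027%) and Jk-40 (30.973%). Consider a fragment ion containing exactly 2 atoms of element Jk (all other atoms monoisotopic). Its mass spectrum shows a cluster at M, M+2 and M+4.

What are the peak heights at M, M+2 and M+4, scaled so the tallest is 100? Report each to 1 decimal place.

The 2 Jk atoms are independent, so intensities follow the terms of (0.69027 + 0.30973)^2.
P(M) = 0.69027^2 = 0.476473
P(M+2) = 2 × 0.69027^1 × 0.30973^1 = 0.427595
P(M+4) = 0.30973^2 = 0.095933
The M peak is largest (0.476473); scaling to 100 gives 100.0 : 89.7 : 20.1.

100.0 : 89.7 : 20.1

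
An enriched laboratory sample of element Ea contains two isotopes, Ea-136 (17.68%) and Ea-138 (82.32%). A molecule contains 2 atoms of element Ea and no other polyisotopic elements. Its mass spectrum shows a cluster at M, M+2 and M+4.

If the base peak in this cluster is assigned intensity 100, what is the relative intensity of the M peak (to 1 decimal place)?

4.6

(0.1768 + 0.8232)^2 gives M 0.0313, M+2 0.2911, M+4 0.6777; the largest is M+4.
P(M+4) = C(2,2) × 0.1768^0 × 0.8232^2 = 1 × 1.0000 × 0.67765824 = 0.677658 (base)
P(M) = C(2,0) × 0.1768^2 × 0.8232^0 = 1 × 0.03125824 × 1.0000 = 0.031258
Relative intensity = 0.031258 / 0.677658 × 100 = 4.6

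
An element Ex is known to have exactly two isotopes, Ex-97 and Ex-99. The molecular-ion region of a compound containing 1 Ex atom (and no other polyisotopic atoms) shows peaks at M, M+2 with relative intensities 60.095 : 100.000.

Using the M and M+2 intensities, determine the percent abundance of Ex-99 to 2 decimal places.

62.46%

Let p = fractional abundance of Ex-97. I(M+2)/I(M) = [C(1,1)·p^0·(1−p)] / p^1 = 1·(1−p)/p = 100.000/60.095 = 1.6640
(1−p)/p = 1.6640/1 = 1.6640  ⇒  p = 1/(1 + 1.6640) = 0.3754
Ex-97: 37.54%, Ex-99: 62.46%.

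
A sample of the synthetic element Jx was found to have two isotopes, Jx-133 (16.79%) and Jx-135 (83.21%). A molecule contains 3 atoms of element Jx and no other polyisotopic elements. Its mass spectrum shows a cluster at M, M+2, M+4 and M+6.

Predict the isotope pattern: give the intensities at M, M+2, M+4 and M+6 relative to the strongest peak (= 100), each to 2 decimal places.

The 3 Jx atoms are independent, so intensities follow the terms of (0.1679 + 0.8321)^3.
P(M) = 0.1679^3 = 0.004733
P(M+2) = 3 × 0.1679^2 × 0.8321^1 = 0.070372
P(M+4) = 3 × 0.1679^1 × 0.8321^2 = 0.348757
P(M+6) = 0.8321^3 = 0.576138
The M+6 peak is largest (0.576138); scaling to 100 gives 0.82 : 12.21 : 60.53 : 100.00.

0.82 : 12.21 : 60.53 : 100.00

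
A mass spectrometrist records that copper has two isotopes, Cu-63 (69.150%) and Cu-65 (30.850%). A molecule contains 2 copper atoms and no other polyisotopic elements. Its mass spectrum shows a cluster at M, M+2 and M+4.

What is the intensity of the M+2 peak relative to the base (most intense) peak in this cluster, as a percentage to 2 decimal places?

(0.69150 + 0.30850)^2 gives M 0.4782, M+2 0.4267, M+4 0.0952; the largest is M.
P(M) = C(2,0) × 0.69150^2 × 0.30850^0 = 1 × 0.47817225 × 1.0000 = 0.478172 (base)
P(M+2) = C(2,1) × 0.69150^1 × 0.30850^1 = 2 × 0.6915 × 0.3085 = 0.426656
Relative intensity = 0.426656 / 0.478172 × 100 = 89.23

89.23%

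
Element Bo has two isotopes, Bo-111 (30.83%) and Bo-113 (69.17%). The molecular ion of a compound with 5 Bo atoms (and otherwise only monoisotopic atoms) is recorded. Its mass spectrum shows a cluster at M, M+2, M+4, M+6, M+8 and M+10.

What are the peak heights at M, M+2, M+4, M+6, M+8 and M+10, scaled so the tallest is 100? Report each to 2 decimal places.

0.79 : 8.85 : 39.73 : 89.14 : 100.00 : 44.87

Expanding (0.3083 + 0.6917)^5:
P(M) = 0.3083^5 = 0.002785
P(M+2) = 5 × 0.3083^4 × 0.6917^1 = 0.031245
P(M+4) = 10 × 0.3083^3 × 0.6917^2 = 0.140203
P(M+6) = 10 × 0.3083^2 × 0.6917^3 = 0.314558
P(M+8) = 5 × 0.3083^1 × 0.6917^4 = 0.352870
P(M+10) = 0.6917^5 = 0.158339
The M+8 peak is largest (0.352870); scaling to 100 gives 0.79 : 8.85 : 39.73 : 89.14 : 100.00 : 44.87.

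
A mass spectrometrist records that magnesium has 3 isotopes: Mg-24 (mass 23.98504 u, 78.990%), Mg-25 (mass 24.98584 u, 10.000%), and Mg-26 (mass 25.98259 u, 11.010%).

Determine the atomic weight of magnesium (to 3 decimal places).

The abundance-weighted mean is 0.78990 × 23.98504 + 0.10000 × 24.98584 + 0.11010 × 25.98259
= 18.945783 + 2.498584 + 2.860683 = 24.305050 u

24.305 u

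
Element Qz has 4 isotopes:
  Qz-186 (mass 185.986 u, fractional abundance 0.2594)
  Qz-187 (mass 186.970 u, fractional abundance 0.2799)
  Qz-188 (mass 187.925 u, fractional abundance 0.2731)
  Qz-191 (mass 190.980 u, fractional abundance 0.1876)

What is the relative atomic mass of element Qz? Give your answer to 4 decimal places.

Average mass = Σ (abundance × isotope mass) = 0.2594 × 185.986 + 0.2799 × 186.970 + 0.2731 × 187.925 + 0.1876 × 190.980
= 48.24477 + 52.33290 + 51.32232 + 35.82785 = 187.72784 u

187.7278 u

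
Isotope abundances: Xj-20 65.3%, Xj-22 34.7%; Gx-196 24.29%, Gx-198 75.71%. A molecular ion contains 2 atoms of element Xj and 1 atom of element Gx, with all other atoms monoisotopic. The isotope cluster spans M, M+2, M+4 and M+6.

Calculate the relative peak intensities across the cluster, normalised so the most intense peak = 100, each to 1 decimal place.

23.9 : 100.0 : 86.0 : 21.1

Element Xj pattern (n=2): 0.426409 : 0.453182 : 0.120409
Element Gx pattern (n=1): 0.2429 : 0.7571
Convolve the two distributions (both contribute in 2-u steps):
  M: 0.426409×0.2429 = 0.103575
  M+2: 0.426409×0.7571 + 0.453182×0.2429 = 0.432912
  M+4: 0.453182×0.7571 + 0.120409×0.2429 = 0.372351
  M+6: 0.120409×0.7571 = 0.091162
Scale to base peak (0.432912) = 100: 23.9 : 100.0 : 86.0 : 21.1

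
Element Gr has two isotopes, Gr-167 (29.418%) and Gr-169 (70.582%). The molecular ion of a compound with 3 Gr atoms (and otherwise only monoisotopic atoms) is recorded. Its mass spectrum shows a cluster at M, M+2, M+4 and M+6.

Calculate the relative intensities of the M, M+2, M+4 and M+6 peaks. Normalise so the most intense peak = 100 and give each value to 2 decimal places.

5.79 : 41.68 : 100.00 : 79.98

The 3 Gr atoms are independent, so intensities follow the terms of (0.29418 + 0.70582)^3.
P(M) = 0.29418^3 = 0.025459
P(M+2) = 3 × 0.29418^2 × 0.70582^1 = 0.183249
P(M+4) = 3 × 0.29418^1 × 0.70582^2 = 0.439665
P(M+6) = 0.70582^3 = 0.351627
The M+4 peak is largest (0.439665); scaling to 100 gives 5.79 : 41.68 : 100.00 : 79.98.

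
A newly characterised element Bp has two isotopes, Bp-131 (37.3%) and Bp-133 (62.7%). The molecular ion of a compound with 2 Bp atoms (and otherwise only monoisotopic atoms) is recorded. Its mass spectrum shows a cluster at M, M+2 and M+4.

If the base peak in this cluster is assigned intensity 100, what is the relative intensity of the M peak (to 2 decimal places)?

29.74

Binomial terms of (0.373 + 0.627)^2: M 0.1391, M+2 0.4677, M+4 0.3931 → M+2 is the base peak.
P(M+2) = C(2,1) × 0.373^1 × 0.627^1 = 2 × 0.3730 × 0.6270 = 0.467742 (base)
P(M) = C(2,0) × 0.373^2 × 0.627^0 = 1 × 0.139129 × 1.0000 = 0.139129
Relative intensity = 0.139129 / 0.467742 × 100 = 29.74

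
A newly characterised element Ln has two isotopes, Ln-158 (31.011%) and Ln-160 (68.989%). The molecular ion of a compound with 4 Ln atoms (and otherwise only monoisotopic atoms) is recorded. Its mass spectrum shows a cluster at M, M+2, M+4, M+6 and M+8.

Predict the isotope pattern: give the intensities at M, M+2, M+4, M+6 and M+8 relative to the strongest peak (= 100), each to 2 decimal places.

Each Ln atom is independently Ln-158 (p = 0.31011) or Ln-160 (q = 0.68989); the cluster is the binomial expansion (p + q)^4.
P(M) = 0.31011^4 = 0.009248
P(M+2) = 4 × 0.31011^3 × 0.68989^1 = 0.082298
P(M+4) = 6 × 0.31011^2 × 0.68989^2 = 0.274627
P(M+6) = 4 × 0.31011^1 × 0.68989^3 = 0.407301
P(M+8) = 0.68989^4 = 0.226527
The M+6 peak is largest (0.407301); scaling to 100 gives 2.27 : 20.21 : 67.43 : 100.00 : 55.62.

2.27 : 20.21 : 67.43 : 100.00 : 55.62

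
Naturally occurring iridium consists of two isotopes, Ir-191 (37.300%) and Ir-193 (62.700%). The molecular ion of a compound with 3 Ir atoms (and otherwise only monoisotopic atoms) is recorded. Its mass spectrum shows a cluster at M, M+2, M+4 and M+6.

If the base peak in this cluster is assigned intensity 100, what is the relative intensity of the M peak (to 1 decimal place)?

11.8

Binomial terms of (0.37300 + 0.62700)^3: M 0.0519, M+2 0.2617, M+4 0.4399, M+6 0.2465 → M+4 is the base peak.
P(M+4) = C(3,2) × 0.37300^1 × 0.62700^2 = 3 × 0.3730 × 0.393129 = 0.439911 (base)
P(M) = C(3,0) × 0.37300^3 × 0.62700^0 = 1 × 0.05189512 × 1.0000 = 0.051895
Relative intensity = 0.051895 / 0.439911 × 100 = 11.8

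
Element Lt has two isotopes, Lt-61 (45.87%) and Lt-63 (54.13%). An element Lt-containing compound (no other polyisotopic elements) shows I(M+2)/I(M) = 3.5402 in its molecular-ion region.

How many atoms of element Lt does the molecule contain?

3

The M+2/M ratio from n Lt atoms is n · q/p = n · 0.5413/0.4587.
n = 3.5402 × 0.4587/0.5413 = 3.00 ≈ 3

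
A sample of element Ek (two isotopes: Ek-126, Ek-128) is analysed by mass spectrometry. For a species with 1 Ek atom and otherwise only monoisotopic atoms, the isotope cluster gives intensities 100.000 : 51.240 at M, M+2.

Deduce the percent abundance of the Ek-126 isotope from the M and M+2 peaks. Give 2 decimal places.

66.12%

Let p = fractional abundance of Ek-126. I(M+2)/I(M) = [C(1,1)·p^0·(1−p)] / p^1 = 1·(1−p)/p = 51.240/100.000 = 0.5124
(1−p)/p = 0.5124/1 = 0.5124  ⇒  p = 1/(1 + 0.5124) = 0.6612
Ek-126: 66.12%, Ek-128: 33.88%.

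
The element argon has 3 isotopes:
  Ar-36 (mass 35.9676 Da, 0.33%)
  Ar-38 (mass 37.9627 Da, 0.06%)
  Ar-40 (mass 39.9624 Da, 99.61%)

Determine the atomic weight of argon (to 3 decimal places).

39.948 Da

The abundance-weighted mean is 0.0033 × 35.9676 + 0.0006 × 37.9627 + 0.9961 × 39.9624
= 0.11869 + 0.02278 + 39.80655 = 39.94802 Da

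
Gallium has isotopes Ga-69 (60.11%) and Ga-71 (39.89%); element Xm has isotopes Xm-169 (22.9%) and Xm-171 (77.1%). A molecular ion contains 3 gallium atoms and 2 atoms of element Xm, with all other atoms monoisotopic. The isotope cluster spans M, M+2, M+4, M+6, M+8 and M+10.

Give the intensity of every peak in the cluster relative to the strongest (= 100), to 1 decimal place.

3.1 : 27.5 : 82.1 : 100.0 : 53.4 : 10.4

Gallium pattern (n=3): 0.21719018 : 0.43239309 : 0.28694328 : 0.06347345
Element Xm pattern (n=2): 0.052441 : 0.353118 : 0.594441
Convolve the two distributions (both contribute in 2-u steps):
  M: 0.21719018×0.052441 = 0.011390
  M+2: 0.21719018×0.353118 + 0.43239309×0.052441 = 0.099369
  M+4: 0.21719018×0.594441 + 0.43239309×0.353118 + 0.28694328×0.052441 = 0.296840
  M+6: 0.43239309×0.594441 + 0.28694328×0.353118 + 0.06347345×0.052441 = 0.361686
  M+8: 0.28694328×0.594441 + 0.06347345×0.353118 = 0.192984
  M+10: 0.06347345×0.594441 = 0.037731
Scale to base peak (0.361686) = 100: 3.1 : 27.5 : 82.1 : 100.0 : 53.4 : 10.4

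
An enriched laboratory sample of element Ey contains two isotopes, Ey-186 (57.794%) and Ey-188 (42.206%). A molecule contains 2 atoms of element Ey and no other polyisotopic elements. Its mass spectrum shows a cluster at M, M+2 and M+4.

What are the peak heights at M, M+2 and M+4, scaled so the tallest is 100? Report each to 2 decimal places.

68.47 : 100.00 : 36.51

Each Ey atom is independently Ey-186 (p = 0.57794) or Ey-188 (q = 0.42206); the cluster is the binomial expansion (p + q)^2.
P(M) = 0.57794^2 = 0.334015
P(M+2) = 2 × 0.57794^1 × 0.42206^1 = 0.487851
P(M+4) = 0.42206^2 = 0.178135
The M+2 peak is largest (0.487851); scaling to 100 gives 68.47 : 100.00 : 36.51.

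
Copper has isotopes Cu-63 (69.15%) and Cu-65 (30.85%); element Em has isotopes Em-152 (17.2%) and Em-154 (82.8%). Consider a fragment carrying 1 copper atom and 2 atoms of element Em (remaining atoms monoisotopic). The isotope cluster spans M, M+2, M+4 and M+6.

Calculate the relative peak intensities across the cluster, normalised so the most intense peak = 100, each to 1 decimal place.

3.6 : 36.7 : 100.0 : 37.6

Copper pattern (n=1): 0.6915 : 0.3085
Element Em pattern (n=2): 0.029584 : 0.284832 : 0.685584
Convolve the two distributions (both contribute in 2-u steps):
  M: 0.6915×0.029584 = 0.020457
  M+2: 0.6915×0.284832 + 0.3085×0.029584 = 0.206088
  M+4: 0.6915×0.685584 + 0.3085×0.284832 = 0.561952
  M+6: 0.3085×0.685584 = 0.211503
Scale to base peak (0.561952) = 100: 3.6 : 36.7 : 100.0 : 37.6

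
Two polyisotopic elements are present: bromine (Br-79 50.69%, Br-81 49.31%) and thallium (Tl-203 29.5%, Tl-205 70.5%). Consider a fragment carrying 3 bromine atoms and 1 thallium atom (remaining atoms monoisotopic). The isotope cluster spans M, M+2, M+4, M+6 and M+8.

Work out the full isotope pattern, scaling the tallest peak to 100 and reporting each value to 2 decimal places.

10.19 : 54.09 : 100.00 : 78.52 : 22.42

Bromine pattern (n=3): 0.13024674 : 0.3801026 : 0.36975457 : 0.11989609
Thallium pattern (n=1): 0.2950 : 0.7050
Convolve the two distributions (both contribute in 2-u steps):
  M: 0.13024674×0.2950 = 0.038423
  M+2: 0.13024674×0.7050 + 0.3801026×0.2950 = 0.203954
  M+4: 0.3801026×0.7050 + 0.36975457×0.2950 = 0.377050
  M+6: 0.36975457×0.7050 + 0.11989609×0.2950 = 0.296046
  M+8: 0.11989609×0.7050 = 0.084527
Scale to base peak (0.377050) = 100: 10.19 : 54.09 : 100.00 : 78.52 : 22.42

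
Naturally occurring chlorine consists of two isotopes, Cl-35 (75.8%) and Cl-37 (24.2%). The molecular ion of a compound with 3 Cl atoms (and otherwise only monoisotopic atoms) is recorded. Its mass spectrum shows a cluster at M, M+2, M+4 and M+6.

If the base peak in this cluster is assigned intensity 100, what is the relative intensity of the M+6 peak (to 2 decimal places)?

3.25

(0.758 + 0.242)^3 gives M 0.4355, M+2 0.4171, M+4 0.1332, M+6 0.0142; the largest is M.
P(M) = C(3,0) × 0.758^3 × 0.242^0 = 1 × 0.43551951 × 1.0000 = 0.435520 (base)
P(M+6) = C(3,3) × 0.758^0 × 0.242^3 = 1 × 1.0000 × 0.01417249 = 0.014172
Relative intensity = 0.014172 / 0.435520 × 100 = 3.25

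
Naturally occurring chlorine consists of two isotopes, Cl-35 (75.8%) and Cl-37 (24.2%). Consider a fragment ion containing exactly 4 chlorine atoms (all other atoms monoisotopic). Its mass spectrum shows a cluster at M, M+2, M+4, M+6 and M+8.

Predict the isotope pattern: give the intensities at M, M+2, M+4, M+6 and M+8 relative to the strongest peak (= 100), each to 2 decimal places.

78.31 : 100.00 : 47.89 : 10.19 : 0.81

Each Cl atom is independently Cl-35 (p = 0.758) or Cl-37 (q = 0.242); the cluster is the binomial expansion (p + q)^4.
P(M) = 0.758^4 = 0.330124
P(M+2) = 4 × 0.758^3 × 0.242^1 = 0.421583
P(M+4) = 6 × 0.758^2 × 0.242^2 = 0.201893
P(M+6) = 4 × 0.758^1 × 0.242^3 = 0.042971
P(M+8) = 0.242^4 = 0.003430
The M+2 peak is largest (0.421583); scaling to 100 gives 78.31 : 100.00 : 47.89 : 10.19 : 0.81.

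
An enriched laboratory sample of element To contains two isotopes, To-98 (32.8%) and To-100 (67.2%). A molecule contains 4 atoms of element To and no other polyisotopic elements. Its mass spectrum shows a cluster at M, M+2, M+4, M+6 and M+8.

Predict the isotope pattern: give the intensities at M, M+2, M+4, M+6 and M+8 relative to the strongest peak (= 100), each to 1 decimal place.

2.9 : 23.8 : 73.2 : 100.0 : 51.2

The 4 To atoms are independent, so intensities follow the terms of (0.328 + 0.672)^4.
P(M) = 0.328^4 = 0.011574
P(M+2) = 4 × 0.328^3 × 0.672^1 = 0.094853
P(M+4) = 6 × 0.328^2 × 0.672^2 = 0.291499
P(M+6) = 4 × 0.328^1 × 0.672^3 = 0.398145
P(M+8) = 0.672^4 = 0.203928
The M+6 peak is largest (0.398145); scaling to 100 gives 2.9 : 23.8 : 73.2 : 100.0 : 51.2.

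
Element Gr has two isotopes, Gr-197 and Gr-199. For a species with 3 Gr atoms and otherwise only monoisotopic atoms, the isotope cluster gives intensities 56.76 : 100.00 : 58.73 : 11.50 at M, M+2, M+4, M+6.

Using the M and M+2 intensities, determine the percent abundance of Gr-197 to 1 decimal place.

Let p = fractional abundance of Gr-197. I(M+2)/I(M) = [C(3,1)·p^2·(1−p)] / p^3 = 3·(1−p)/p = 100.00/56.76 = 1.7618
(1−p)/p = 1.7618/3 = 0.5873  ⇒  p = 1/(1 + 0.5873) = 0.6300
Gr-197: 63.0%, Gr-199: 37.0%.

63.0%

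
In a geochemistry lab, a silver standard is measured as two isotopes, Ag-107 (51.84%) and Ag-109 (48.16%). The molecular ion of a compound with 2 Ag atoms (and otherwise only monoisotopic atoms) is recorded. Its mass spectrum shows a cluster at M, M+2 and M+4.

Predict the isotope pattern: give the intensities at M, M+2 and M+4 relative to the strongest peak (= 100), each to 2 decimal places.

53.82 : 100.00 : 46.45

Expanding (0.5184 + 0.4816)^2:
P(M) = 0.5184^2 = 0.268739
P(M+2) = 2 × 0.5184^1 × 0.4816^1 = 0.499323
P(M+4) = 0.4816^2 = 0.231939
The M+2 peak is largest (0.499323); scaling to 100 gives 53.82 : 100.00 : 46.45.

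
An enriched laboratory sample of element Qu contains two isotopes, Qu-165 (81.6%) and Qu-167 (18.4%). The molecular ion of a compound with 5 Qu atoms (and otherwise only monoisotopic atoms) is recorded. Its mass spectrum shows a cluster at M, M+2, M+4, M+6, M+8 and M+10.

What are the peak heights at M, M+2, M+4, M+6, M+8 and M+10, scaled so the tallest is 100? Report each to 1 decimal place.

Each Qu atom is independently Qu-165 (p = 0.816) or Qu-167 (q = 0.184); the cluster is the binomial expansion (p + q)^5.
P(M) = 0.816^5 = 0.361785
P(M+2) = 5 × 0.816^4 × 0.184^1 = 0.407895
P(M+4) = 10 × 0.816^3 × 0.184^2 = 0.183953
P(M+6) = 10 × 0.816^2 × 0.184^3 = 0.041480
P(M+8) = 5 × 0.816^1 × 0.184^4 = 0.004677
P(M+10) = 0.184^5 = 0.000211
The M+2 peak is largest (0.407895); scaling to 100 gives 88.7 : 100.0 : 45.1 : 10.2 : 1.1 : 0.1.

88.7 : 100.0 : 45.1 : 10.2 : 1.1 : 0.1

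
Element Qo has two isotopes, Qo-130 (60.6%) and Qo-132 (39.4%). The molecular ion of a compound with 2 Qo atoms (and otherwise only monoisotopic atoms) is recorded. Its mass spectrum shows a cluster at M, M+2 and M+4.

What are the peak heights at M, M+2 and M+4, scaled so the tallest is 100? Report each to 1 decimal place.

Each Qo atom is independently Qo-130 (p = 0.606) or Qo-132 (q = 0.394); the cluster is the binomial expansion (p + q)^2.
P(M) = 0.606^2 = 0.367236
P(M+2) = 2 × 0.606^1 × 0.394^1 = 0.477528
P(M+4) = 0.394^2 = 0.155236
The M+2 peak is largest (0.477528); scaling to 100 gives 76.9 : 100.0 : 32.5.

76.9 : 100.0 : 32.5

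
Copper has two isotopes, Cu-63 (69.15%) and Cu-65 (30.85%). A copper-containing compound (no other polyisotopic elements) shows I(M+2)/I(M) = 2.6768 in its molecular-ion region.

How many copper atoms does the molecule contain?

With n Cu atoms, P(M+2)/P(M) = C(n,1)·p^(n−1)q / p^n = n·q/p = n · 0.3085/0.6915.
n = 2.6768 × 0.6915/0.3085 = 6.00 ≈ 6

6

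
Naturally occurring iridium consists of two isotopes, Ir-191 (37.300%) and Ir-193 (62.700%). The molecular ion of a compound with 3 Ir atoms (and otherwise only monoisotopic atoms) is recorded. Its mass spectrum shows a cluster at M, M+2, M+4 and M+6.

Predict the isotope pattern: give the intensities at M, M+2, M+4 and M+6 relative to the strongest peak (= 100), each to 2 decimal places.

Expanding (0.37300 + 0.62700)^3:
P(M) = 0.37300^3 = 0.051895
P(M+2) = 3 × 0.37300^2 × 0.62700^1 = 0.261702
P(M+4) = 3 × 0.37300^1 × 0.62700^2 = 0.439911
P(M+6) = 0.62700^3 = 0.246492
The M+4 peak is largest (0.439911); scaling to 100 gives 11.80 : 59.49 : 100.00 : 56.03.

11.80 : 59.49 : 100.00 : 56.03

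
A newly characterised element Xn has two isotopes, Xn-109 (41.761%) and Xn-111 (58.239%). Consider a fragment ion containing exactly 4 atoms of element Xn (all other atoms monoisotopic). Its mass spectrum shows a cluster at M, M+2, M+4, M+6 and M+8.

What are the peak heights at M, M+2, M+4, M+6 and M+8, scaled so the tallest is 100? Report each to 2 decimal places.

Each Xn atom is independently Xn-109 (p = 0.41761) or Xn-111 (q = 0.58239); the cluster is the binomial expansion (p + q)^4.
P(M) = 0.41761^4 = 0.030415
P(M+2) = 4 × 0.41761^3 × 0.58239^1 = 0.169663
P(M+4) = 6 × 0.41761^2 × 0.58239^2 = 0.354912
P(M+6) = 4 × 0.41761^1 × 0.58239^3 = 0.329969
P(M+8) = 0.58239^4 = 0.115042
The M+4 peak is largest (0.354912); scaling to 100 gives 8.57 : 47.80 : 100.00 : 92.97 : 32.41.

8.57 : 47.80 : 100.00 : 92.97 : 32.41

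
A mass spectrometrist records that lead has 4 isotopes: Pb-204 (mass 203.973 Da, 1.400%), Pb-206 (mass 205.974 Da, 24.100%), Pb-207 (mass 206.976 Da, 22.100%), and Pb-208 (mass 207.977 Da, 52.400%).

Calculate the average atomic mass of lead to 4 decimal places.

207.2170 Da

The abundance-weighted mean is 0.01400 × 203.973 + 0.24100 × 205.974 + 0.22100 × 206.976 + 0.52400 × 207.977
= 2.85562 + 49.63973 + 45.74170 + 108.97995 = 207.21700 Da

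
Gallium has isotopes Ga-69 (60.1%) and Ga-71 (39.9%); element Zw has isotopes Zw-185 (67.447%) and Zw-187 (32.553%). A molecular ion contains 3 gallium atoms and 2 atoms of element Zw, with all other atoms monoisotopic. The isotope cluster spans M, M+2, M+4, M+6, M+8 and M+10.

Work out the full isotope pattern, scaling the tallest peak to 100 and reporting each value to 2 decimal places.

Gallium pattern (n=3): 0.2170818 : 0.4323576 : 0.2870394 : 0.0635212
Element Zw pattern (n=2): 0.45490978 : 0.43912044 : 0.10596978
Convolve the two distributions (both contribute in 2-u steps):
  M: 0.2170818×0.45490978 = 0.098753
  M+2: 0.2170818×0.43912044 + 0.4323576×0.45490978 = 0.292009
  M+4: 0.2170818×0.10596978 + 0.4323576×0.43912044 + 0.2870394×0.45490978 = 0.343438
  M+6: 0.4323576×0.10596978 + 0.2870394×0.43912044 + 0.0635212×0.45490978 = 0.200758
  M+8: 0.2870394×0.10596978 + 0.0635212×0.43912044 = 0.058311
  M+10: 0.0635212×0.10596978 = 0.006731
Scale to base peak (0.343438) = 100: 28.75 : 85.03 : 100.00 : 58.46 : 16.98 : 1.96

28.75 : 85.03 : 100.00 : 58.46 : 16.98 : 1.96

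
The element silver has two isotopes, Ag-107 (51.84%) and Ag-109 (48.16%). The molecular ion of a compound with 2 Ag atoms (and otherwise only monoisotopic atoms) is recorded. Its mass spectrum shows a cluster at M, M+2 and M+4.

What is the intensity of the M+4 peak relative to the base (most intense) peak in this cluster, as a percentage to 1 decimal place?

Binomial terms of (0.5184 + 0.4816)^2: M 0.2687, M+2 0.4993, M+4 0.2319 → M+2 is the base peak.
P(M+2) = C(2,1) × 0.5184^1 × 0.4816^1 = 2 × 0.5184 × 0.4816 = 0.499323 (base)
P(M+4) = C(2,2) × 0.5184^0 × 0.4816^2 = 1 × 1.0000 × 0.23193856 = 0.231939
Relative intensity = 0.231939 / 0.499323 × 100 = 46.5

46.5%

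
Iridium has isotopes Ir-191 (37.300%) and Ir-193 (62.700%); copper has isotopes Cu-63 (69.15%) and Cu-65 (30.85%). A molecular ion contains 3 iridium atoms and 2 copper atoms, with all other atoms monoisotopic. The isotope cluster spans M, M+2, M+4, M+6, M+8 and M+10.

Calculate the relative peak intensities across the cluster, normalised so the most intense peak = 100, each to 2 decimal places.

Iridium pattern (n=3): 0.05189512 : 0.26170165 : 0.43991135 : 0.24649188
Copper pattern (n=2): 0.47817225 : 0.4266555 : 0.09517225
Convolve the two distributions (both contribute in 2-u steps):
  M: 0.05189512×0.47817225 = 0.024815
  M+2: 0.05189512×0.4266555 + 0.26170165×0.47817225 = 0.147280
  M+4: 0.05189512×0.09517225 + 0.26170165×0.4266555 + 0.43991135×0.47817225 = 0.326949
  M+6: 0.26170165×0.09517225 + 0.43991135×0.4266555 + 0.24649188×0.47817225 = 0.330463
  M+8: 0.43991135×0.09517225 + 0.24649188×0.4266555 = 0.147034
  M+10: 0.24649188×0.09517225 = 0.023459
Scale to base peak (0.330463) = 100: 7.51 : 44.57 : 98.94 : 100.00 : 44.49 : 7.10

7.51 : 44.57 : 98.94 : 100.00 : 44.49 : 7.10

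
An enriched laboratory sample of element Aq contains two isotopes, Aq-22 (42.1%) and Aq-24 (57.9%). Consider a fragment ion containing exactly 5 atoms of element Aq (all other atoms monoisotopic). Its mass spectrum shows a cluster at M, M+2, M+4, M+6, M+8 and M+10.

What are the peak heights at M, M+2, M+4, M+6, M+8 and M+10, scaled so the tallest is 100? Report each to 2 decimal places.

Expanding (0.421 + 0.579)^5:
P(M) = 0.421^5 = 0.013225
P(M+2) = 5 × 0.421^4 × 0.579^1 = 0.090945
P(M+4) = 10 × 0.421^3 × 0.579^2 = 0.250152
P(M+6) = 10 × 0.421^2 × 0.579^3 = 0.344033
P(M+8) = 5 × 0.421^1 × 0.579^4 = 0.236574
P(M+10) = 0.579^5 = 0.065072
The M+6 peak is largest (0.344033); scaling to 100 gives 3.84 : 26.43 : 72.71 : 100.00 : 68.76 : 18.91.

3.84 : 26.43 : 72.71 : 100.00 : 68.76 : 18.91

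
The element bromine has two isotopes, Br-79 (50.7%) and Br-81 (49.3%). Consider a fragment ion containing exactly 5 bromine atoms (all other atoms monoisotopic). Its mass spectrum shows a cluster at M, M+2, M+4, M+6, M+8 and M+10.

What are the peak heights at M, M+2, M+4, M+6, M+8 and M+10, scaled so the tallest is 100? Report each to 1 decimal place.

10.6 : 51.4 : 100.0 : 97.2 : 47.3 : 9.2

Expanding (0.507 + 0.493)^5:
P(M) = 0.507^5 = 0.033500
P(M+2) = 5 × 0.507^4 × 0.493^1 = 0.162873
P(M+4) = 10 × 0.507^3 × 0.493^2 = 0.316751
P(M+6) = 10 × 0.507^2 × 0.493^3 = 0.308004
P(M+8) = 5 × 0.507^1 × 0.493^4 = 0.149750
P(M+10) = 0.493^5 = 0.029123
The M+4 peak is largest (0.316751); scaling to 100 gives 10.6 : 51.4 : 100.0 : 97.2 : 47.3 : 9.2.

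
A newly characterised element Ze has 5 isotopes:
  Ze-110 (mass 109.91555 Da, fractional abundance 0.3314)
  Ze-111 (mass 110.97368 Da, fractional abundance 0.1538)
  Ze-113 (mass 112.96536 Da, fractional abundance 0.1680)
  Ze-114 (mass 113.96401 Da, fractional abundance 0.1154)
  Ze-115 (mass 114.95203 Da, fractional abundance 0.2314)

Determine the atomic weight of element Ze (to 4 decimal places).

Weight each isotope mass by its fractional abundance: 0.3314 × 109.91555 + 0.1538 × 110.97368 + 0.1680 × 112.96536 + 0.1154 × 113.96401 + 0.2314 × 114.95203
= 36.426013 + 17.067752 + 18.978180 + 13.151447 + 26.599900 = 112.223292 Da

112.2233 Da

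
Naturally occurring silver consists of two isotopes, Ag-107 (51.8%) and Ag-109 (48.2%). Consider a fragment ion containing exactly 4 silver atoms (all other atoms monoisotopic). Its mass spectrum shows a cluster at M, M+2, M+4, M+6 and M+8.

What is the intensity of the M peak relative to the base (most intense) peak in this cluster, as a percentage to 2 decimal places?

19.25%

(0.518 + 0.482)^4 gives M 0.0720, M+2 0.2680, M+4 0.3740, M+6 0.2320, M+8 0.0540; the largest is M+4.
P(M+4) = C(4,2) × 0.518^2 × 0.482^2 = 6 × 0.268324 × 0.232324 = 0.374029 (base)
P(M) = C(4,0) × 0.518^4 × 0.482^0 = 1 × 0.07199777 × 1.0000 = 0.071998
Relative intensity = 0.071998 / 0.374029 × 100 = 19.25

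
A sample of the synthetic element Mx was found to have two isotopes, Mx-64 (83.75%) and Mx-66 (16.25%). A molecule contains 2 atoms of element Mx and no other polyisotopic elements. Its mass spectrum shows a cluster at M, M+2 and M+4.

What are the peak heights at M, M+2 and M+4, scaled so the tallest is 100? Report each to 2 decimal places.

Expanding (0.8375 + 0.1625)^2:
P(M) = 0.8375^2 = 0.701406
P(M+2) = 2 × 0.8375^1 × 0.1625^1 = 0.272187
P(M+4) = 0.1625^2 = 0.026406
The M peak is largest (0.701406); scaling to 100 gives 100.00 : 38.81 : 3.76.

100.00 : 38.81 : 3.76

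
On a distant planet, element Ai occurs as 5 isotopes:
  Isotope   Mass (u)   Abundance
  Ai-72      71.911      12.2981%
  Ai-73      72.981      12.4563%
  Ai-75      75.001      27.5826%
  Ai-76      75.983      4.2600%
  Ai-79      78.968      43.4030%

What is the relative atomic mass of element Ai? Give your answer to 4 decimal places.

76.1330 u

The abundance-weighted mean is 0.122981 × 71.911 + 0.124563 × 72.981 + 0.275826 × 75.001 + 0.042600 × 75.983 + 0.434030 × 78.968
= 8.84369 + 9.09073 + 20.68723 + 3.23688 + 34.27448 = 76.13301 u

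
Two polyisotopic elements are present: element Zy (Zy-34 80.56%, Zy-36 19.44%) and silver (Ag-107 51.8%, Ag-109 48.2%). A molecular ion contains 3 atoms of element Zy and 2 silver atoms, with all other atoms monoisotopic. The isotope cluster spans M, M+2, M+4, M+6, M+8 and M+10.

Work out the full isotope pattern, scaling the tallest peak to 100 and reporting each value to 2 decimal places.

Element Zy pattern (n=3): 0.52282744 : 0.37849176 : 0.09133416 : 0.00734664
Silver pattern (n=2): 0.268324 : 0.499352 : 0.232324
Convolve the two distributions (both contribute in 2-u steps):
  M: 0.52282744×0.268324 = 0.140287
  M+2: 0.52282744×0.499352 + 0.37849176×0.268324 = 0.362633
  M+4: 0.52282744×0.232324 + 0.37849176×0.499352 + 0.09133416×0.268324 = 0.334973
  M+6: 0.37849176×0.232324 + 0.09133416×0.499352 + 0.00734664×0.268324 = 0.135512
  M+8: 0.09133416×0.232324 + 0.00734664×0.499352 = 0.024888
  M+10: 0.00734664×0.232324 = 0.001707
Scale to base peak (0.362633) = 100: 38.69 : 100.00 : 92.37 : 37.37 : 6.86 : 0.47

38.69 : 100.00 : 92.37 : 37.37 : 6.86 : 0.47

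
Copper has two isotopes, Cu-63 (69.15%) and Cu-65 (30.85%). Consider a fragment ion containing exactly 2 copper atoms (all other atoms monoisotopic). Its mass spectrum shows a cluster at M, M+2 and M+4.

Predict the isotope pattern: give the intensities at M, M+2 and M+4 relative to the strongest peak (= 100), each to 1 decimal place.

100.0 : 89.2 : 19.9

The 2 Cu atoms are independent, so intensities follow the terms of (0.6915 + 0.3085)^2.
P(M) = 0.6915^2 = 0.478172
P(M+2) = 2 × 0.6915^1 × 0.3085^1 = 0.426656
P(M+4) = 0.3085^2 = 0.095172
The M peak is largest (0.478172); scaling to 100 gives 100.0 : 89.2 : 19.9.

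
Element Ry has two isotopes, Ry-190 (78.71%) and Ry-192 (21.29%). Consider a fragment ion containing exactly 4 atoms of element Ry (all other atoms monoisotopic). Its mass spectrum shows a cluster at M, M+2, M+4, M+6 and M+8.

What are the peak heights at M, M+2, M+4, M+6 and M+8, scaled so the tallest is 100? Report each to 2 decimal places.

92.43 : 100.00 : 40.57 : 7.32 : 0.49

Each Ry atom is independently Ry-190 (p = 0.7871) or Ry-192 (q = 0.2129); the cluster is the binomial expansion (p + q)^4.
P(M) = 0.7871^4 = 0.383813
P(M+2) = 4 × 0.7871^3 × 0.2129^1 = 0.415265
P(M+4) = 6 × 0.7871^2 × 0.2129^2 = 0.168485
P(M+6) = 4 × 0.7871^1 × 0.2129^3 = 0.030382
P(M+8) = 0.2129^4 = 0.002054
The M+2 peak is largest (0.415265); scaling to 100 gives 92.43 : 100.00 : 40.57 : 7.32 : 0.49.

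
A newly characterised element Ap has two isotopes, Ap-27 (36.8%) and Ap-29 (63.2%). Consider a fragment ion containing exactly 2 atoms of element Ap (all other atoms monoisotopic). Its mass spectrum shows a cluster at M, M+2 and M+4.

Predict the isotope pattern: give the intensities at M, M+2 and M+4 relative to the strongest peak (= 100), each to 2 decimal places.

29.11 : 100.00 : 85.87

The 2 Ap atoms are independent, so intensities follow the terms of (0.368 + 0.632)^2.
P(M) = 0.368^2 = 0.135424
P(M+2) = 2 × 0.368^1 × 0.632^1 = 0.465152
P(M+4) = 0.632^2 = 0.399424
The M+2 peak is largest (0.465152); scaling to 100 gives 29.11 : 100.00 : 85.87.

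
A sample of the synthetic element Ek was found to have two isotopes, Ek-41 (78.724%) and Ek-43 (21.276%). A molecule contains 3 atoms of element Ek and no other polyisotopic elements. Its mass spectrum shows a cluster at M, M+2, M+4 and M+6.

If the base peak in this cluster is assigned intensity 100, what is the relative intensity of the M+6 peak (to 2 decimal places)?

(0.78724 + 0.21276)^3 gives M 0.4879, M+2 0.3956, M+4 0.1069, M+6 0.0096; the largest is M.
P(M) = C(3,0) × 0.78724^3 × 0.21276^0 = 1 × 0.48788948 × 1.0000 = 0.487889 (base)
P(M+6) = C(3,3) × 0.78724^0 × 0.21276^3 = 1 × 1.0000 × 0.00963097 = 0.009631
Relative intensity = 0.009631 / 0.487889 × 100 = 1.97

1.97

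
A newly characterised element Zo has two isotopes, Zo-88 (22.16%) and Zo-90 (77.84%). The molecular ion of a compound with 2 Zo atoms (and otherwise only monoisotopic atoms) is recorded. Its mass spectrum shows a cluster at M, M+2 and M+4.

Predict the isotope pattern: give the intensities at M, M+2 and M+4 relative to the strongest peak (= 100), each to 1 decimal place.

8.1 : 56.9 : 100.0

Each Zo atom is independently Zo-88 (p = 0.2216) or Zo-90 (q = 0.7784); the cluster is the binomial expansion (p + q)^2.
P(M) = 0.2216^2 = 0.049107
P(M+2) = 2 × 0.2216^1 × 0.7784^1 = 0.344987
P(M+4) = 0.7784^2 = 0.605907
The M+4 peak is largest (0.605907); scaling to 100 gives 8.1 : 56.9 : 100.0.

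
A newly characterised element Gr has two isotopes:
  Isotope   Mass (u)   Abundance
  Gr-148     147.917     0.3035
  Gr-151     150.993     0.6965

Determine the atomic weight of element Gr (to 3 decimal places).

Ar = Σ fᵢ·mᵢ = 0.3035 × 147.917 + 0.6965 × 150.993
= 44.8928 + 105.1666 = 150.0594 u

150.059 u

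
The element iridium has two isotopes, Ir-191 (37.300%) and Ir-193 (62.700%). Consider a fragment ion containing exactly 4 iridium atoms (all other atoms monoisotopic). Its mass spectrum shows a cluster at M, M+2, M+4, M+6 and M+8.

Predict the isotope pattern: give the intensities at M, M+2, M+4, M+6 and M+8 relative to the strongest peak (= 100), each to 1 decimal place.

5.3 : 35.4 : 89.2 : 100.0 : 42.0

Expanding (0.37300 + 0.62700)^4:
P(M) = 0.37300^4 = 0.019357
P(M+2) = 4 × 0.37300^3 × 0.62700^1 = 0.130153
P(M+4) = 6 × 0.37300^2 × 0.62700^2 = 0.328174
P(M+6) = 4 × 0.37300^1 × 0.62700^3 = 0.367766
P(M+8) = 0.62700^4 = 0.154550
The M+6 peak is largest (0.367766); scaling to 100 gives 5.3 : 35.4 : 89.2 : 100.0 : 42.0.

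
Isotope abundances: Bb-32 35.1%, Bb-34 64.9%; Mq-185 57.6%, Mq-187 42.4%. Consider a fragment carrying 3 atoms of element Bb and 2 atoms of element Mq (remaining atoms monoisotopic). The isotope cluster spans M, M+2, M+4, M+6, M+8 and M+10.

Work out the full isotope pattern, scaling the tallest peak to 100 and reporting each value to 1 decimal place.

Element Bb pattern (n=3): 0.04324355 : 0.23987235 : 0.44352465 : 0.27335945
Element Mq pattern (n=2): 0.331776 : 0.488448 : 0.179776
Convolve the two distributions (both contribute in 2-u steps):
  M: 0.04324355×0.331776 = 0.014347
  M+2: 0.04324355×0.488448 + 0.23987235×0.331776 = 0.100706
  M+4: 0.04324355×0.179776 + 0.23987235×0.488448 + 0.44352465×0.331776 = 0.272090
  M+6: 0.23987235×0.179776 + 0.44352465×0.488448 + 0.27335945×0.331776 = 0.350456
  M+8: 0.44352465×0.179776 + 0.27335945×0.488448 = 0.213257
  M+10: 0.27335945×0.179776 = 0.049143
Scale to base peak (0.350456) = 100: 4.1 : 28.7 : 77.6 : 100.0 : 60.9 : 14.0

4.1 : 28.7 : 77.6 : 100.0 : 60.9 : 14.0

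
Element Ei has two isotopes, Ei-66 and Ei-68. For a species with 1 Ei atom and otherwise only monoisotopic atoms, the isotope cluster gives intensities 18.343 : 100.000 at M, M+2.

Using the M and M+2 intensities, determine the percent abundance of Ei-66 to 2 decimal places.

15.50%

Let p = fractional abundance of Ei-66. I(M+2)/I(M) = [C(1,1)·p^0·(1−p)] / p^1 = 1·(1−p)/p = 100.000/18.343 = 5.4517
(1−p)/p = 5.4517/1 = 5.4517  ⇒  p = 1/(1 + 5.4517) = 0.1550
Ei-66: 15.50%, Ei-68: 84.50%.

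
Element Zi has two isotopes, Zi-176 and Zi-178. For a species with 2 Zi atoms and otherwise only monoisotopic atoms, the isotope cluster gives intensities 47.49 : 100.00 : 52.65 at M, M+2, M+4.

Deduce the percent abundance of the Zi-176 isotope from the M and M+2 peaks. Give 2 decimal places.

48.71%

Let p = fractional abundance of Zi-176. I(M+2)/I(M) = [C(2,1)·p^1·(1−p)] / p^2 = 2·(1−p)/p = 100.00/47.49 = 2.1057
(1−p)/p = 2.1057/2 = 1.0529  ⇒  p = 1/(1 + 1.0529) = 0.4871
Zi-176: 48.71%, Zi-178: 51.29%.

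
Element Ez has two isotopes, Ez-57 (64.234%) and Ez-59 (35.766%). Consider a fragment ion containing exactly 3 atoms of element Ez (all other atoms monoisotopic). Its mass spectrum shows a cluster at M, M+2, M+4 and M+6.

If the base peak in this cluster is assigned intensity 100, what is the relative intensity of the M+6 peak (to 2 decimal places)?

Term probabilities: M 0.2650, M+2 0.4427, M+4 0.2465, M+6 0.0458. Base peak = M+2.
P(M+2) = C(3,1) × 0.64234^2 × 0.35766^1 = 3 × 0.41260068 × 0.35766 = 0.442712 (base)
P(M+6) = C(3,3) × 0.64234^0 × 0.35766^3 = 1 × 1.0000 × 0.04575211 = 0.045752
Relative intensity = 0.045752 / 0.442712 × 100 = 10.33

10.33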